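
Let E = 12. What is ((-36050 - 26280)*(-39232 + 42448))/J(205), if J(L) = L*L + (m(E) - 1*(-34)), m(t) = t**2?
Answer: -200453280/42203 ≈ -4749.7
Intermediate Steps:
J(L) = 178 + L**2 (J(L) = L*L + (12**2 - 1*(-34)) = L**2 + (144 + 34) = L**2 + 178 = 178 + L**2)
((-36050 - 26280)*(-39232 + 42448))/J(205) = ((-36050 - 26280)*(-39232 + 42448))/(178 + 205**2) = (-62330*3216)/(178 + 42025) = -200453280/42203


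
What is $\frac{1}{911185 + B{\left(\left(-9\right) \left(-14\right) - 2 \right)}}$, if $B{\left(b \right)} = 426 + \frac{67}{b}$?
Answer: $\frac{124}{113039831} \approx 1.097 \cdot 10^{-6}$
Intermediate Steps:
$\frac{1}{911185 + B{\left(\left(-9\right) \left(-14\right) - 2 \right)}} = \frac{1}{911185 + \left(426 + \frac{67}{\left(-9\right) \left(-14\right) - 2}\right)} = \frac{1}{911185 + \left(426 + \frac{67}{126 - 2}\right)} = \frac{1}{911185 + \left(426 + \frac{67}{124}\right)} = \frac{1}{911185 + \frac{52891}{124}} = \frac{1}{\frac{113039831}{124}} = \frac{124}{113039831}$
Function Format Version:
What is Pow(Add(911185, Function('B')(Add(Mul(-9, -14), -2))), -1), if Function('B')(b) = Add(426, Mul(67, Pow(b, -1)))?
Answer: Rational(124, 113039831) ≈ 1.0970e-6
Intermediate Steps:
Pow(Add(911185, Function('B')(Add(Mul(-9, -14), -2))), -1) = Pow(Add(911185, Add(426, Mul(67, Pow(Add(Mul(-9, -14), -2), -1)))), -1) = Pow(Add(911185, Add(426, Mul(67, Pow(Add(126, -2), -1)))), -1) = Pow(Add(911185, Add(426, Mul(67, Pow(124, -1)))), -1) = Pow(Add(911185, Add(426, Mul(67, Rational(1, 124)))), -1) = Pow(Add(911185, Add(426, Rational(67, 124))), -1) = Pow(Add(911185, Rational(52891, 124)), -1) = Pow(Rational(113039831, 124), -1) = Rational(124, 113039831)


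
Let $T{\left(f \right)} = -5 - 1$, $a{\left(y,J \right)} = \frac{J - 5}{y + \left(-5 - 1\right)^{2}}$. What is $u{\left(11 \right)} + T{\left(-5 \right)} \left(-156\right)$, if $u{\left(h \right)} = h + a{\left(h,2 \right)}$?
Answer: $\frac{44506}{47} \approx 946.94$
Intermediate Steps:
$a{\left(y,J \right)} = \frac{-5 + J}{36 + y}$ ($a{\left(y,J \right)} = \frac{-5 + J}{y + \left(-6\right)^{2}} = \frac{-5 + J}{y + 36} = \frac{-5 + J}{36 + y}$)
$u{\left(h \right)} = h - \frac{3}{36 + h}$ ($u{\left(h \right)} = h + \frac{-5 + 2}{36 + h} = h + \frac{1}{36 + h} \left(-3\right) = h - \frac{3}{36 + h}$)
$T{\left(f \right)} = -6$ ($T{\left(f \right)} = -5 - 1 = -6$)
$u{\left(11 \right)} + T{\left(-5 \right)} \left(-156\right) = \frac{-3 + 11 \left(36 + 11\right)}{36 + 11} - -936 = \frac{-3 + 11 \cdot 47}{47} + 936 = \frac{-3 + 517}{47} + 936 = \frac{1}{47} \cdot 514 + 936 = \frac{514}{47} + 936 = \frac{44506}{47}$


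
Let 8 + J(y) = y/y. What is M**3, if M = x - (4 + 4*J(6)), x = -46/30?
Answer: 38272753/3375 ≈ 11340.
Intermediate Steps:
J(y) = -7 (J(y) = -8 + y/y = -8 + 1 = -7)
x = -23/15 (x = -46*1/30 = -23/15 ≈ -1.5333)
M = 337/15 (M = -23/15 - (4 + 4*(-7)) = -23/15 - (4 - 28) = -23/15 - 1*(-24) = -23/15 + 24 = 337/15 ≈ 22.467)
M**3 = (337/15)**3 = 38272753/3375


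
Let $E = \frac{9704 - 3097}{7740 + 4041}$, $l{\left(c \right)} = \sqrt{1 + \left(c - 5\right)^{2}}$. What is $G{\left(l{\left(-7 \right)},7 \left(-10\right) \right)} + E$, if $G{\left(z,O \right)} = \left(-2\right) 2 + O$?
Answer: $- \frac{865187}{11781} \approx -73.439$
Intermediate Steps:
$l{\left(c \right)} = \sqrt{1 + \left(-5 + c\right)^{2}}$
$G{\left(z,O \right)} = -4 + O$
$E = \frac{6607}{11781} \approx 0.56082$
$G{\left(l{\left(-7 \right)},7 \left(-10\right) \right)} + E = \left(-4 + 7 \left(-10\right)\right) + \frac{6607}{11781} = \left(-4 - 70\right) + \frac{6607}{11781} = -74 + \frac{6607}{11781} = - \frac{865187}{11781}$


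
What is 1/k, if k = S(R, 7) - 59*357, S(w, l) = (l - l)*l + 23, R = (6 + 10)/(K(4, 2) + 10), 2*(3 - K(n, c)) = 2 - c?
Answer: -1/21040 ≈ -4.7529e-5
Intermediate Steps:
K(n, c) = 2 + c/2 (K(n, c) = 3 - (2 - c)/2 = 3 + (-1 + c/2) = 2 + c/2)
R = 16/13 (R = (6 + 10)/((2 + (½)*2) + 10) = 16/((2 + 1) + 10) = 16/(3 + 10) = 16/13 ≈ 1.2308)
S(w, l) = 23 (S(w, l) = 0*l + 23 = 0 + 23 = 23)
k = -21040 (k = 23 - 59*357 = 23 - 21063 = -21040)
1/k = 1/(-21040) = -1/21040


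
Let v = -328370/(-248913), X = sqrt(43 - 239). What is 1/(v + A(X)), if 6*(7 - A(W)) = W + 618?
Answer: -119718405486/11341916683357 + 2950365789*I/11341916683357 ≈ -0.010555 + 0.00026013*I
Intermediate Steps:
X = 14*I (X = sqrt(-196) = 14*I ≈ 14.0*I)
A(W) = -96 - W/6 (A(W) = 7 - (W + 618)/6 = 7 - (618 + W)/6 = 7 + (-103 - W/6) = -96 - W/6)
v = 46910/35559 (v = -328370*(-1/248913) = 46910/35559 ≈ 1.3192)
1/(v + A(X)) = 1/(46910/35559 + (-96 - 7*I/3)) = 1/(-3366754/35559 - 7*I/3) = 1264442481*(-3366754/35559 + 7*I/3)/11341916683357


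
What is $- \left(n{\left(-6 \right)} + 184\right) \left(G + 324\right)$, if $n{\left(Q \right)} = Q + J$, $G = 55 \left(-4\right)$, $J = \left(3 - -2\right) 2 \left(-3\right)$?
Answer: $-15392$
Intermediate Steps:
$J = -30$ ($J = \left(3 + 2\right) 2 \left(-3\right) = 5 \cdot 2 \left(-3\right) = 10 \left(-3\right) = -30$)
$G = -220$
$n{\left(Q \right)} = -30 + Q$ ($n{\left(Q \right)} = Q - 30 = -30 + Q$)
$- \left(n{\left(-6 \right)} + 184\right) \left(G + 324\right) = - \left(\left(-30 - 6\right) + 184\right) \left(-220 + 324\right) = - \left(-36 + 184\right) 104 = - 148 \cdot 104 = \left(-1\right) 15392 = -15392$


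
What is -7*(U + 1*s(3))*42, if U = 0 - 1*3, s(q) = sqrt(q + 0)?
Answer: 882 - 294*sqrt(3) ≈ 372.78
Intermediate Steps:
s(q) = sqrt(q)
U = -3 (U = 0 - 3 = -3)
-7*(U + 1*s(3))*42 = -7*(-3 + 1*sqrt(3))*42 = -7*(-3 + sqrt(3))*42 = (21 - 7*sqrt(3))*42 = 882 - 294*sqrt(3)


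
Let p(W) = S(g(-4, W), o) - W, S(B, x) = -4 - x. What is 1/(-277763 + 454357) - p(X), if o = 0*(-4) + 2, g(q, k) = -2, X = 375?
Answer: 67282315/176594 ≈ 381.00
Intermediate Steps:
o = 2 (o = 0 + 2 = 2)
p(W) = -6 - W (p(W) = (-4 - 1*2) - W = (-4 - 2) - W = -6 - W)
1/(-277763 + 454357) - p(X) = 1/(-277763 + 454357) - (-6 - 1*375) = 1/176594 - (-6 - 375) = 1/176594 - 1*(-381) = 1/176594 + 381 = 67282315/176594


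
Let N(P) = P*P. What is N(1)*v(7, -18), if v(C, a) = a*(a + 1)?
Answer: 306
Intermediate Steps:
v(C, a) = a*(1 + a)
N(P) = P²
N(1)*v(7, -18) = 1²*(-18*(1 - 18)) = 1*(-18*(-17)) = 1*306 = 306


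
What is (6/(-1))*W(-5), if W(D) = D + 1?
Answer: 24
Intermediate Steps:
W(D) = 1 + D
(6/(-1))*W(-5) = (6/(-1))*(1 - 5) = (6*(-1))*(-4) = -6*(-4) = 24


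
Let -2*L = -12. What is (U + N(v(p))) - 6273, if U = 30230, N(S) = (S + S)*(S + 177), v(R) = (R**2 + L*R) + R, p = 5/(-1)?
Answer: 20617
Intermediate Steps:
L = 6 (L = -1/2*(-12) = 6)
p = -5 (p = 5*(-1) = -5)
v(R) = R**2 + 7*R (v(R) = (R**2 + 6*R) + R = R**2 + 7*R)
N(S) = 2*S*(177 + S) (N(S) = (2*S)*(177 + S) = 2*S*(177 + S))
(U + N(v(p))) - 6273 = (30230 + 2*(-5*(7 - 5))*(177 - 5*(7 - 5))) - 6273 = (30230 + 2*(-5*2)*(177 - 5*2)) - 6273 = (30230 + 2*(-10)*(177 - 10)) - 6273 = (30230 + 2*(-10)*167) - 6273 = (30230 - 3340) - 6273 = 26890 - 6273 = 20617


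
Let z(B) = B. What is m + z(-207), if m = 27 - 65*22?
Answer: -1610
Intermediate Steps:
m = -1403 (m = 27 - 1430 = -1403)
m + z(-207) = -1403 - 207 = -1610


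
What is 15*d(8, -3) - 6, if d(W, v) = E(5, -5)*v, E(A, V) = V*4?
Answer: 894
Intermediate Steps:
E(A, V) = 4*V
d(W, v) = -20*v (d(W, v) = (4*(-5))*v = -20*v)
15*d(8, -3) - 6 = 15*(-20*(-3)) - 6 = 15*60 - 6 = 900 - 6 = 894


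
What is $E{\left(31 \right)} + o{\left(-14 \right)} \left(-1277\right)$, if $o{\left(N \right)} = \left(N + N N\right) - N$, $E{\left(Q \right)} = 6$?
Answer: $-250286$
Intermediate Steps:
$o{\left(N \right)} = N^{2}$ ($o{\left(N \right)} = \left(N + N^{2}\right) - N = N^{2}$)
$E{\left(31 \right)} + o{\left(-14 \right)} \left(-1277\right) = 6 + \left(-14\right)^{2} \left(-1277\right) = 6 + 196 \left(-1277\right) = 6 - 250292 = -250286$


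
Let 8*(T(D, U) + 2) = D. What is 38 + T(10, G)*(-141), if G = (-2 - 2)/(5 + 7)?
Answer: 575/4 ≈ 143.75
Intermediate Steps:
G = -⅓ (G = -4/12 = -4*1/12 = -⅓ ≈ -0.33333)
T(D, U) = -2 + D/8
38 + T(10, G)*(-141) = 38 + (-2 + (⅛)*10)*(-141) = 38 + (-2 + 5/4)*(-141) = 38 - ¾*(-141) = 38 + 423/4 = 575/4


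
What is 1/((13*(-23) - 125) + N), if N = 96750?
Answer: 1/96326 ≈ 1.0381e-5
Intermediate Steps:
1/((13*(-23) - 125) + N) = 1/((13*(-23) - 125) + 96750) = 1/((-299 - 125) + 96750) = 1/(-424 + 96750) = 1/96326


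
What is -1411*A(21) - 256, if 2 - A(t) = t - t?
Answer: -3078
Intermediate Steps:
A(t) = 2 (A(t) = 2 - (t - t) = 2 - 1*0 = 2 + 0 = 2)
-1411*A(21) - 256 = -1411*2 - 256 = -2822 - 256 = -3078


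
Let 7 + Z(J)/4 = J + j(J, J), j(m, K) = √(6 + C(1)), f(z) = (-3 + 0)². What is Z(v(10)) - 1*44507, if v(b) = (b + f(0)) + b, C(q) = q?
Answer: -44419 + 4*√7 ≈ -44408.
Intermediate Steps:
f(z) = 9 (f(z) = (-3)² = 9)
j(m, K) = √7 (j(m, K) = √(6 + 1) = √7)
v(b) = 9 + 2*b (v(b) = (b + 9) + b = (9 + b) + b = 9 + 2*b)
Z(J) = -28 + 4*J + 4*√7 (Z(J) = -28 + 4*(J + √7) = -28 + (4*J + 4*√7) = -28 + 4*J + 4*√7)
Z(v(10)) - 1*44507 = (-28 + 4*(9 + 2*10) + 4*√7) - 1*44507 = (-28 + 4*(9 + 20) + 4*√7) - 44507 = (-28 + 4*29 + 4*√7) - 44507 = (-28 + 116 + 4*√7) - 44507 = (88 + 4*√7) - 44507 = -44419 + 4*√7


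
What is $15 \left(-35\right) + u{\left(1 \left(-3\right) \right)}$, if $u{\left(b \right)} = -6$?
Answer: $-531$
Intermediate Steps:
$15 \left(-35\right) + u{\left(1 \left(-3\right) \right)} = 15 \left(-35\right) - 6 = -525 - 6 = -531$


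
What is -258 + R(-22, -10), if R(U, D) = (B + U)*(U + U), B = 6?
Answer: 446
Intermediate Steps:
R(U, D) = 2*U*(6 + U) (R(U, D) = (6 + U)*(U + U) = (6 + U)*(2*U) = 2*U*(6 + U))
-258 + R(-22, -10) = -258 + 2*(-22)*(6 - 22) = -258 + 2*(-22)*(-16) = -258 + 704 = 446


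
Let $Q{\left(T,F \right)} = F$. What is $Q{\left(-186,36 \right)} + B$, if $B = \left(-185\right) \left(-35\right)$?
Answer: $6511$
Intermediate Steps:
$B = 6475$
$Q{\left(-186,36 \right)} + B = 36 + 6475 = 6511$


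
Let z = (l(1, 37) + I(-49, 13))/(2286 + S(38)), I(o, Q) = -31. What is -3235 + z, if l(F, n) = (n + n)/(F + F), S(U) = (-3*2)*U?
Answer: -1109604/343 ≈ -3235.0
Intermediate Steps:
S(U) = -6*U
l(F, n) = n/F (l(F, n) = (2*n)/((2*F)) = (2*n)*(1/(2*F)) = n/F)
z = 1/343 (z = (37/1 - 31)/(2286 - 6*38) = (37*1 - 31)/(2286 - 228) = (37 - 31)/2058 = 6*(1/2058) = 1/343 ≈ 0.0029155)
-3235 + z = -3235 + 1/343 = -1109604/343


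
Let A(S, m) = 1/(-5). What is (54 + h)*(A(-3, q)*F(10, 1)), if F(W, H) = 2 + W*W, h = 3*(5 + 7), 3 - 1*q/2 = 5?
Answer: -1836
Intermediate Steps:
q = -4 (q = 6 - 2*5 = 6 - 10 = -4)
h = 36 (h = 3*12 = 36)
A(S, m) = -1/5
F(W, H) = 2 + W**2
(54 + h)*(A(-3, q)*F(10, 1)) = (54 + 36)*(-(2 + 10**2)/5) = 90*(-(2 + 100)/5) = 90*(-1/5*102) = 90*(-102/5) = -1836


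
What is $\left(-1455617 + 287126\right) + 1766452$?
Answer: $597961$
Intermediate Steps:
$\left(-1455617 + 287126\right) + 1766452 = -1168491 + 1766452 = 597961$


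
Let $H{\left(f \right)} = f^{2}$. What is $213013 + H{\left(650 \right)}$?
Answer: $635513$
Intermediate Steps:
$213013 + H{\left(650 \right)} = 213013 + 650^{2} = 213013 + 422500 = 635513$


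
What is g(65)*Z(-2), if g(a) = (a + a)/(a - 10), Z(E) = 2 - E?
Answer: 104/11 ≈ 9.4545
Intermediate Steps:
g(a) = 2*a/(-10 + a) (g(a) = (2*a)/(-10 + a) = 2*a/(-10 + a))
g(65)*Z(-2) = (2*65/(-10 + 65))*(2 - 1*(-2)) = (2*65/55)*(2 + 2) = (2*65*(1/55))*4 = (26/11)*4 = 104/11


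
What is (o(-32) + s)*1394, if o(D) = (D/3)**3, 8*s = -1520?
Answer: -52829812/27 ≈ -1.9567e+6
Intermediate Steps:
s = -190 (s = (1/8)*(-1520) = -190)
o(D) = D**3/27 (o(D) = (D*(1/3))**3 = (D/3)**3 = D**3/27)
(o(-32) + s)*1394 = ((1/27)*(-32)**3 - 190)*1394 = ((1/27)*(-32768) - 190)*1394 = (-32768/27 - 190)*1394 = -37898/27*1394 = -52829812/27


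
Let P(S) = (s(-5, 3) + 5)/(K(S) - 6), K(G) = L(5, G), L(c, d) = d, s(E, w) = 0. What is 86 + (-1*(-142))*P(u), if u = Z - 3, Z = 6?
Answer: -452/3 ≈ -150.67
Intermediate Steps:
u = 3 (u = 6 - 3 = 3)
K(G) = G
P(S) = 5/(-6 + S) (P(S) = (0 + 5)/(S - 6) = 5/(-6 + S))
86 + (-1*(-142))*P(u) = 86 + (-1*(-142))*(5/(-6 + 3)) = 86 + 142*(5/(-3)) = 86 + 142*(5*(-⅓)) = 86 + 142*(-5/3) = 86 - 710/3 = -452/3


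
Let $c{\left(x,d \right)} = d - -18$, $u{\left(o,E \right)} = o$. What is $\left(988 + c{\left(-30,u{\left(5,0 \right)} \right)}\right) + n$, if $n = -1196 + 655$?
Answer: $470$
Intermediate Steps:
$n = -541$
$c{\left(x,d \right)} = 18 + d$ ($c{\left(x,d \right)} = d + 18 = 18 + d$)
$\left(988 + c{\left(-30,u{\left(5,0 \right)} \right)}\right) + n = \left(988 + \left(18 + 5\right)\right) - 541 = \left(988 + 23\right) - 541 = 1011 - 541 = 470$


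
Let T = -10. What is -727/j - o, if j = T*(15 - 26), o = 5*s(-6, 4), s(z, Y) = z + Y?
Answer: 373/110 ≈ 3.3909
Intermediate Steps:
s(z, Y) = Y + z
o = -10 (o = 5*(4 - 6) = 5*(-2) = -10)
j = 110 (j = -10*(15 - 26) = -10*(-11) = 110)
-727/j - o = -727/110 - 1*(-10) = -727*1/110 + 10 = -727/110 + 10 = 373/110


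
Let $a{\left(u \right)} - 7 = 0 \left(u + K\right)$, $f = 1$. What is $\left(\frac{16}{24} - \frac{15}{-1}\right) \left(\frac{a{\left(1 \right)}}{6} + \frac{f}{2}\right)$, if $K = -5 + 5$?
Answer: $\frac{235}{9} \approx 26.111$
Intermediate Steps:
$K = 0$
$a{\left(u \right)} = 7$ ($a{\left(u \right)} = 7 + 0 \left(u + 0\right) = 7 + 0 u = 7 + 0 = 7$)
$\left(\frac{16}{24} - \frac{15}{-1}\right) \left(\frac{a{\left(1 \right)}}{6} + \frac{f}{2}\right) = \left(\frac{16}{24} - \frac{15}{-1}\right) \left(\frac{7}{6} + 1 \cdot \frac{1}{2}\right) = \left(16 \cdot \frac{1}{24} - -15\right) \left(7 \cdot \frac{1}{6} + 1 \cdot \frac{1}{2}\right) = \left(\frac{2}{3} + 15\right) \left(\frac{7}{6} + \frac{1}{2}\right) = \frac{47}{3} \cdot \frac{5}{3} = \frac{235}{9}$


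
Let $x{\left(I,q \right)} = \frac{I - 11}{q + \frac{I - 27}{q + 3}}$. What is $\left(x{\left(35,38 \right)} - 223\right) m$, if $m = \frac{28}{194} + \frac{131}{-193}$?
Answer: $\frac{6674485}{56163} \approx 118.84$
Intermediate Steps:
$x{\left(I,q \right)} = \frac{-11 + I}{q + \frac{-27 + I}{3 + q}}$
$m = - \frac{10005}{18721}$ ($m = 28 \cdot \frac{1}{194} + 131 \left(- \frac{1}{193}\right) = \frac{14}{97} - \frac{131}{193} = - \frac{10005}{18721} \approx -0.53443$)
$\left(x{\left(35,38 \right)} - 223\right) m = \left(\frac{-33 - 418 + 3 \cdot 35 + 35 \cdot 38}{-27 + 35 + 38^{2} + 3 \cdot 38} - 223\right) \left(- \frac{10005}{18721}\right) = \left(\frac{-33 - 418 + 105 + 1330}{-27 + 35 + 1444 + 114} - 223\right) \left(- \frac{10005}{18721}\right) = \left(\frac{1}{1566} \cdot 984 - 223\right) \left(- \frac{10005}{18721}\right) = \left(\frac{164}{261} - 223\right) \left(- \frac{10005}{18721}\right) = \left(- \frac{58039}{261}\right) \left(- \frac{10005}{18721}\right) = \frac{6674485}{56163}$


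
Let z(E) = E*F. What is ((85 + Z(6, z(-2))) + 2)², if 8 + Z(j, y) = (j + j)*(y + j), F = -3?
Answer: 49729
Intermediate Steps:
z(E) = -3*E (z(E) = E*(-3) = -3*E)
Z(j, y) = -8 + 2*j*(j + y) (Z(j, y) = -8 + (j + j)*(y + j) = -8 + (2*j)*(j + y) = -8 + 2*j*(j + y))
((85 + Z(6, z(-2))) + 2)² = ((85 + (-8 + 2*6² + 2*6*(-3*(-2)))) + 2)² = ((85 + (-8 + 2*36 + 2*6*6)) + 2)² = ((85 + (-8 + 72 + 72)) + 2)² = ((85 + 136) + 2)² = (221 + 2)² = 223² = 49729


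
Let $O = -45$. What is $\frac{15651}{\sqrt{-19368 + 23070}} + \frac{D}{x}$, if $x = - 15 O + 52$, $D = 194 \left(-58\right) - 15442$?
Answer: $- \frac{26694}{727} + \frac{5217 \sqrt{3702}}{1234} \approx 220.51$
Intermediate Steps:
$D = -26694$ ($D = -11252 - 15442 = -26694$)
$x = 727$ ($x = \left(-15\right) \left(-45\right) + 52 = 675 + 52 = 727$)
$\frac{15651}{\sqrt{-19368 + 23070}} + \frac{D}{x} = \frac{15651}{\sqrt{-19368 + 23070}} - \frac{26694}{727} = \frac{15651}{\sqrt{3702}} - \frac{26694}{727} = 15651 \frac{\sqrt{3702}}{3702} - \frac{26694}{727} = \frac{5217 \sqrt{3702}}{1234} - \frac{26694}{727} = - \frac{26694}{727} + \frac{5217 \sqrt{3702}}{1234}$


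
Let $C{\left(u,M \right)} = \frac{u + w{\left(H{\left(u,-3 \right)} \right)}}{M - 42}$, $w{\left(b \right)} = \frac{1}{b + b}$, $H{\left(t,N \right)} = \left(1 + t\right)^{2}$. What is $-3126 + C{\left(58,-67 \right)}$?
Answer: $- \frac{2372593905}{758858} \approx -3126.5$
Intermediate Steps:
$w{\left(b \right)} = \frac{1}{2 b}$
$C{\left(u,M \right)} = \frac{u + \frac{1}{2 \left(1 + u\right)^{2}}}{-42 + M}$ ($C{\left(u,M \right)} = \frac{u + \frac{1}{2 \left(1 + u\right)^{2}}}{M - 42} = \frac{u + \frac{1}{2 \left(1 + u\right)^{2}}}{-42 + M}$)
$-3126 + C{\left(58,-67 \right)} = -3126 + \frac{\frac{1}{2} + 58 \left(1 + 58\right)^{2}}{\left(1 + 58\right)^{2} \left(-42 - 67\right)} = -3126 + \frac{\frac{1}{2} + 58 \cdot 59^{2}}{3481 \left(-109\right)} = -3126 + \frac{1}{3481} \left(- \frac{1}{109}\right) \left(\frac{1}{2} + 58 \cdot 3481\right) = -3126 + \frac{1}{3481} \left(- \frac{1}{109}\right) \left(\frac{1}{2} + 201898\right) = -3126 + \frac{1}{3481} \left(- \frac{1}{109}\right) \frac{403797}{2} = -3126 - \frac{403797}{758858} = - \frac{2372593905}{758858}$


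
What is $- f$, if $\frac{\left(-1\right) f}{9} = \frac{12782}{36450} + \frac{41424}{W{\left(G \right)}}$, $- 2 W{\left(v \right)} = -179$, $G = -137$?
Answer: $\frac{1511048789}{362475} \approx 4168.7$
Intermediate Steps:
$W{\left(v \right)} = \frac{179}{2}$ ($W{\left(v \right)} = \left(- \frac{1}{2}\right) \left(-179\right) = \frac{179}{2}$)
$f = - \frac{1511048789}{362475}$ ($f = - 9 \left(\frac{12782}{36450} + \frac{41424}{\frac{179}{2}}\right) = - 9 \left(12782 \cdot \frac{1}{36450} + 41424 \cdot \frac{2}{179}\right) = - 9 \left(\frac{6391}{18225} + \frac{82848}{179}\right) = \left(-9\right) \frac{1511048789}{3262275} = - \frac{1511048789}{362475} \approx -4168.7$)
$- f = \left(-1\right) \left(- \frac{1511048789}{362475}\right) = \frac{1511048789}{362475}$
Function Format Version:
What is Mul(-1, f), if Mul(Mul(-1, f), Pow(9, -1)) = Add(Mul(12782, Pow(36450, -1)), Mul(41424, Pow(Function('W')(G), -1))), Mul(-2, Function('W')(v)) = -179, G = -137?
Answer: Rational(1511048789, 362475) ≈ 4168.7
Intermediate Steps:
Function('W')(v) = Rational(179, 2) (Function('W')(v) = Mul(Rational(-1, 2), -179) = Rational(179, 2))
f = Rational(-1511048789, 362475) (f = Mul(-9, Add(Mul(12782, Pow(36450, -1)), Mul(41424, Pow(Rational(179, 2), -1)))) = Mul(-9, Add(Mul(12782, Rational(1, 36450)), Mul(41424, Rational(2, 179)))) = Mul(-9, Add(Rational(6391, 18225), Rational(82848, 179))) = Mul(-9, Rational(1511048789, 3262275)) = Rational(-1511048789, 362475) ≈ -4168.7)
Mul(-1, f) = Mul(-1, Rational(-1511048789, 362475)) = Rational(1511048789, 362475)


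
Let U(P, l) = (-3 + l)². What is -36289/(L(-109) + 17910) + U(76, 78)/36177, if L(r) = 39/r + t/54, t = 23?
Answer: -2378106884811/1271243632999 ≈ -1.8707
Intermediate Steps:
L(r) = 23/54 + 39/r (L(r) = 39/r + 23/54 = 23/54 + 39/r)
-36289/(L(-109) + 17910) + U(76, 78)/36177 = -36289/((23/54 + 39/(-109)) + 17910) + (-3 + 78)²/36177 = -36289/((23/54 + 39*(-1/109)) + 17910) + 75²*(1/36177) = -36289/((23/54 - 39/109) + 17910) + 5625*(1/36177) = -36289/(401/5886 + 17910) + 1875/12059 = -36289/105418661/5886 + 1875/12059 = -36289*5886/105418661 + 1875/12059 = -213597054/105418661 + 1875/12059 = -2378106884811/1271243632999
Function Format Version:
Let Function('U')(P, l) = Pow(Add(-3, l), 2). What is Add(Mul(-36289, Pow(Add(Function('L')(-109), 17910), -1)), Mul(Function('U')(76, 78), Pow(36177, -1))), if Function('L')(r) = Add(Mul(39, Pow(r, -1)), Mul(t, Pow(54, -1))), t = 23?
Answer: Rational(-2378106884811, 1271243632999) ≈ -1.8707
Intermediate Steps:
Function('L')(r) = Add(Rational(23, 54), Mul(39, Pow(r, -1))) (Function('L')(r) = Add(Mul(39, Pow(r, -1)), Mul(23, Pow(54, -1))) = Add(Mul(39, Pow(r, -1)), Mul(23, Rational(1, 54))) = Add(Mul(39, Pow(r, -1)), Rational(23, 54)) = Add(Rational(23, 54), Mul(39, Pow(r, -1))))
Add(Mul(-36289, Pow(Add(Function('L')(-109), 17910), -1)), Mul(Function('U')(76, 78), Pow(36177, -1))) = Add(Mul(-36289, Pow(Add(Add(Rational(23, 54), Mul(39, Pow(-109, -1))), 17910), -1)), Mul(Pow(Add(-3, 78), 2), Pow(36177, -1))) = Add(Mul(-36289, Pow(Add(Add(Rational(23, 54), Mul(39, Rational(-1, 109))), 17910), -1)), Mul(Pow(75, 2), Rational(1, 36177))) = Add(Mul(-36289, Pow(Add(Add(Rational(23, 54), Rational(-39, 109)), 17910), -1)), Mul(5625, Rational(1, 36177))) = Add(Mul(-36289, Pow(Add(Rational(401, 5886), 17910), -1)), Rational(1875, 12059)) = Add(Mul(-36289, Pow(Rational(105418661, 5886), -1)), Rational(1875, 12059)) = Add(Mul(-36289, Rational(5886, 105418661)), Rational(1875, 12059)) = Add(Rational(-213597054, 105418661), Rational(1875, 12059)) = Rational(-2378106884811, 1271243632999)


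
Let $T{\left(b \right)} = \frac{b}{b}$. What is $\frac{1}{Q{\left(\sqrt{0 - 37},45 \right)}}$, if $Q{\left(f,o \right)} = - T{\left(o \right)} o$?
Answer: $- \frac{1}{45} \approx -0.022222$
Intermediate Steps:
$T{\left(b \right)} = 1$
$Q{\left(f,o \right)} = - o$ ($Q{\left(f,o \right)} = \left(-1\right) 1 o = - o$)
$\frac{1}{Q{\left(\sqrt{0 - 37},45 \right)}} = \frac{1}{\left(-1\right) 45} = \frac{1}{-45} = - \frac{1}{45}$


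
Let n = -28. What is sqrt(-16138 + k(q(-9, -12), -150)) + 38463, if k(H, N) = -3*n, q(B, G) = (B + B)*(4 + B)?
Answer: 38463 + I*sqrt(16054) ≈ 38463.0 + 126.7*I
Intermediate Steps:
q(B, G) = 2*B*(4 + B) (q(B, G) = (2*B)*(4 + B) = 2*B*(4 + B))
k(H, N) = 84 (k(H, N) = -3*(-28) = 84)
sqrt(-16138 + k(q(-9, -12), -150)) + 38463 = sqrt(-16138 + 84) + 38463 = sqrt(-16054) + 38463 = I*sqrt(16054) + 38463 = 38463 + I*sqrt(16054)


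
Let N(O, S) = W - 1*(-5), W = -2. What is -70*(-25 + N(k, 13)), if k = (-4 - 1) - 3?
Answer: 1540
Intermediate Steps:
k = -8 (k = -5 - 3 = -8)
N(O, S) = 3 (N(O, S) = -2 - 1*(-5) = -2 + 5 = 3)
-70*(-25 + N(k, 13)) = -70*(-25 + 3) = -70*(-22) = 1540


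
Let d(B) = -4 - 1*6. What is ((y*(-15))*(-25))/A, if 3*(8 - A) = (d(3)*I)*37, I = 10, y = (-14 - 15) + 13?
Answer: -4500/931 ≈ -4.8335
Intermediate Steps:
y = -16 (y = -29 + 13 = -16)
d(B) = -10 (d(B) = -4 - 6 = -10)
A = 3724/3 (A = 8 - (-10*10)*37/3 = 8 - (-100)*37/3 = 8 - ⅓*(-3700) = 8 + 3700/3 = 3724/3 ≈ 1241.3)
((y*(-15))*(-25))/A = (-16*(-15)*(-25))/(3724/3) = (240*(-25))*(3/3724) = -6000*3/3724 = -4500/931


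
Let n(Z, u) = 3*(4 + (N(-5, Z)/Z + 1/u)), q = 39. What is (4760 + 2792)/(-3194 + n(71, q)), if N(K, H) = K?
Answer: -3485248/1468555 ≈ -2.3732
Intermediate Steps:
n(Z, u) = 12 - 15/Z + 3/u (n(Z, u) = 3*(4 + (-5/Z + 1/u)) = 3*(4 + (1/u - 5/Z)) = 3*(4 + 1/u - 5/Z) = 12 - 15/Z + 3/u)
(4760 + 2792)/(-3194 + n(71, q)) = (4760 + 2792)/(-3194 + (12 - 15/71 + 3/39)) = 7552/(-3194 + (12 - 15*1/71 + 3*(1/39))) = 7552/(-3194 + (12 - 15/71 + 1/13)) = 7552/(-3194 + 10952/923) = 7552/(-2937110/923) = 7552*(-923/2937110) = -3485248/1468555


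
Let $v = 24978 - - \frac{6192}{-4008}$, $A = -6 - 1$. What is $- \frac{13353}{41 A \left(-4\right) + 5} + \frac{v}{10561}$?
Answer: $- \frac{18741271107}{2033531111} \approx -9.2161$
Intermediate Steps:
$A = -7$
$v = \frac{4171068}{167}$ ($v = 24978 - \left(-6192\right) \left(- \frac{1}{4008}\right) = 24978 - \frac{258}{167} = \frac{4171068}{167} \approx 24976.0$)
$- \frac{13353}{41 A \left(-4\right) + 5} + \frac{v}{10561} = - \frac{13353}{41 \left(\left(-7\right) \left(-4\right)\right) + 5} + \frac{4171068}{167 \cdot 10561} = - \frac{13353}{41 \cdot 28 + 5} + \frac{4171068}{167} \cdot \frac{1}{10561} = - \frac{13353}{1148 + 5} + \frac{4171068}{1763687} = - \frac{13353}{1153} + \frac{4171068}{1763687} = - \frac{18741271107}{2033531111}$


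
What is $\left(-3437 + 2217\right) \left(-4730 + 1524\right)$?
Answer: $3911320$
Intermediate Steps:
$\left(-3437 + 2217\right) \left(-4730 + 1524\right) = \left(-1220\right) \left(-3206\right) = 3911320$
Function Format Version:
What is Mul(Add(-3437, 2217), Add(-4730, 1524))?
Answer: 3911320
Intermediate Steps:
Mul(Add(-3437, 2217), Add(-4730, 1524)) = Mul(-1220, -3206) = 3911320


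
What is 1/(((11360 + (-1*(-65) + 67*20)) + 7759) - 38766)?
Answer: -1/18242 ≈ -5.4819e-5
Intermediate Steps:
1/(((11360 + (-1*(-65) + 67*20)) + 7759) - 38766) = 1/(((11360 + (65 + 1340)) + 7759) - 38766) = 1/(((11360 + 1405) + 7759) - 38766) = 1/((12765 + 7759) - 38766) = 1/(20524 - 38766) = 1/(-18242) = -1/18242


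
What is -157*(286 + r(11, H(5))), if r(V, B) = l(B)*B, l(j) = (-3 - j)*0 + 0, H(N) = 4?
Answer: -44902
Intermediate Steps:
l(j) = 0 (l(j) = 0 + 0 = 0)
r(V, B) = 0 (r(V, B) = 0*B = 0)
-157*(286 + r(11, H(5))) = -157*(286 + 0) = -157*286 = -44902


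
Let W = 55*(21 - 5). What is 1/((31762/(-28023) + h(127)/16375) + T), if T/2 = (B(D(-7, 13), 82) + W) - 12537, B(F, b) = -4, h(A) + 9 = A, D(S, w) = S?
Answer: -458876625/10702437444286 ≈ -4.2876e-5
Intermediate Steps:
h(A) = -9 + A
W = 880 (W = 55*16 = 880)
T = -23322 (T = 2*((-4 + 880) - 12537) = 2*(876 - 12537) = 2*(-11661) = -23322)
1/((31762/(-28023) + h(127)/16375) + T) = 1/((31762/(-28023) + (-9 + 127)/16375) - 23322) = 1/((31762*(-1/28023) + 118*(1/16375)) - 23322) = 1/((-31762/28023 + 118/16375) - 23322) = 1/(-516796036/458876625 - 23322) = 1/(-10702437444286/458876625) = -458876625/10702437444286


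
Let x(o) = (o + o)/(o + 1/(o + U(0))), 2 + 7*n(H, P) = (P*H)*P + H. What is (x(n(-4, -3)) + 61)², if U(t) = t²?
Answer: 5424241/1369 ≈ 3962.2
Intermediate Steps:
n(H, P) = -2/7 + H/7 + H*P²/7 (n(H, P) = -2/7 + ((P*H)*P + H)/7 = -2/7 + ((H*P)*P + H)/7 = -2/7 + (H*P² + H)/7 = -2/7 + (H + H*P²)/7 = -2/7 + (H/7 + H*P²/7) = -2/7 + H/7 + H*P²/7)
x(o) = 2*o/(o + 1/o) (x(o) = (o + o)/(o + 1/(o + 0²)) = (2*o)/(o + 1/(o + 0)) = (2*o)/(o + 1/o) = 2*o/(o + 1/o))
(x(n(-4, -3)) + 61)² = (2*(-2/7 + (⅐)*(-4) + (⅐)*(-4)*(-3)²)²/(1 + (-2/7 + (⅐)*(-4) + (⅐)*(-4)*(-3)²)²) + 61)² = (2*(-2/7 - 4/7 + (⅐)*(-4)*9)²/(1 + (-2/7 - 4/7 + (⅐)*(-4)*9)²) + 61)² = (2*(-2/7 - 4/7 - 36/7)²/(1 + (-2/7 - 4/7 - 36/7)²) + 61)² = (2*(-6)²/(1 + (-6)²) + 61)² = (2*36/(1 + 36) + 61)² = (2*36/37 + 61)² = (2*36*(1/37) + 61)² = (72/37 + 61)² = (2329/37)² = 5424241/1369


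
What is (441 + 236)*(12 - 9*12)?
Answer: -64992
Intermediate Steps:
(441 + 236)*(12 - 9*12) = 677*(12 - 108) = 677*(-96) = -64992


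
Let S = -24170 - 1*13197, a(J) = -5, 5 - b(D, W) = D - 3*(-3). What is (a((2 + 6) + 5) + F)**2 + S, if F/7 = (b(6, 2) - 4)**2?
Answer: 1831322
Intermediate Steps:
b(D, W) = -4 - D (b(D, W) = 5 - (D - 3*(-3)) = 5 - (D + 9) = 5 - (9 + D) = 5 + (-9 - D) = -4 - D)
S = -37367 (S = -24170 - 13197 = -37367)
F = 1372 (F = 7*((-4 - 1*6) - 4)**2 = 7*((-4 - 6) - 4)**2 = 7*(-10 - 4)**2 = 7*(-14)**2 = 7*196 = 1372)
(a((2 + 6) + 5) + F)**2 + S = (-5 + 1372)**2 - 37367 = 1367**2 - 37367 = 1868689 - 37367 = 1831322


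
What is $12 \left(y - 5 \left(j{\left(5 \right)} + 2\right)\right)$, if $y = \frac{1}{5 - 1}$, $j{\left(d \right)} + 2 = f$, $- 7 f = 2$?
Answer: $\frac{141}{7} \approx 20.143$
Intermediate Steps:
$f = - \frac{2}{7}$ ($f = \left(- \frac{1}{7}\right) 2 = - \frac{2}{7} \approx -0.28571$)
$j{\left(d \right)} = - \frac{16}{7}$ ($j{\left(d \right)} = -2 - \frac{2}{7} = - \frac{16}{7}$)
$y = \frac{1}{4} \approx 0.25$
$12 \left(y - 5 \left(j{\left(5 \right)} + 2\right)\right) = 12 \left(\frac{1}{4} - 5 \left(- \frac{16}{7} + 2\right)\right) = 12 \left(\frac{1}{4} - 5 \left(- \frac{2}{7}\right)\right) = 12 \left(\frac{1}{4} - - \frac{10}{7}\right) = 12 \left(\frac{1}{4} + \frac{10}{7}\right) = 12 \cdot \frac{47}{28} = \frac{141}{7}$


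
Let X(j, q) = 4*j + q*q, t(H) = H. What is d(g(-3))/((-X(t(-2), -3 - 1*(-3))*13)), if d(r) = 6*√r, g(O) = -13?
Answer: 3*I*√13/52 ≈ 0.20801*I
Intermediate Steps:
X(j, q) = q² + 4*j (X(j, q) = 4*j + q² = q² + 4*j)
d(g(-3))/((-X(t(-2), -3 - 1*(-3))*13)) = (6*√(-13))/((-((-3 - 1*(-3))² + 4*(-2))*13)) = (6*(I*√13))/((-((-3 + 3)² - 8)*13)) = (6*I*√13)/((-(0² - 8)*13)) = (6*I*√13)/((-(0 - 8)*13)) = (6*I*√13)/((-1*(-8)*13)) = (6*I*√13)/((8*13)) = (6*I*√13)/104 = (6*I*√13)*(1/104) = 3*I*√13/52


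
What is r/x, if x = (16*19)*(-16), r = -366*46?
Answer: 4209/1216 ≈ 3.4613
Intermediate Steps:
r = -16836
x = -4864 (x = 304*(-16) = -4864)
r/x = -16836/(-4864) = -16836*(-1/4864) = 4209/1216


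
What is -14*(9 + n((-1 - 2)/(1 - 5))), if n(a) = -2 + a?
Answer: -217/2 ≈ -108.50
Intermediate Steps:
-14*(9 + n((-1 - 2)/(1 - 5))) = -14*(9 + (-2 + (-1 - 2)/(1 - 5))) = -14*(9 + (-2 - 3/(-4))) = -14*(9 + (-2 - 3*(-¼))) = -14*(9 + (-2 + ¾)) = -14*(9 - 5/4) = -14*31/4 = -217/2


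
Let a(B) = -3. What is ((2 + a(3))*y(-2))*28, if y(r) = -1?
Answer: 28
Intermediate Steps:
((2 + a(3))*y(-2))*28 = ((2 - 3)*(-1))*28 = -1*(-1)*28 = 1*28 = 28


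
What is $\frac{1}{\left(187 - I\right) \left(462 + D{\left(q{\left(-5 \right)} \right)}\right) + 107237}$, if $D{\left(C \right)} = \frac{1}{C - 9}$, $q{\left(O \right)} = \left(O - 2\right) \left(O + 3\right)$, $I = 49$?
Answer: $\frac{5}{855103} \approx 5.8473 \cdot 10^{-6}$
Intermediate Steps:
$q{\left(O \right)} = \left(-2 + O\right) \left(3 + O\right)$
$D{\left(C \right)} = \frac{1}{-9 + C}$
$\frac{1}{\left(187 - I\right) \left(462 + D{\left(q{\left(-5 \right)} \right)}\right) + 107237} = \frac{1}{\left(187 - 49\right) \left(462 + \frac{1}{-9 - \left(11 - 25\right)}\right) + 107237} = \frac{1}{\left(187 - 49\right) \left(462 + \frac{1}{-9 - -14}\right) + 107237} = \frac{1}{138 \left(462 + \frac{1}{-9 + 14}\right) + 107237} = \frac{1}{138 \left(462 + \frac{1}{5}\right) + 107237} = \frac{1}{138 \cdot \frac{2311}{5} + 107237} = \frac{1}{\frac{318918}{5} + 107237} = \frac{1}{\frac{855103}{5}} = \frac{5}{855103}$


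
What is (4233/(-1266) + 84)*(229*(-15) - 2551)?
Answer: -101872741/211 ≈ -4.8281e+5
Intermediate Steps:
(4233/(-1266) + 84)*(229*(-15) - 2551) = (4233*(-1/1266) + 84)*(-3435 - 2551) = (-1411/422 + 84)*(-5986) = (34037/422)*(-5986) = -101872741/211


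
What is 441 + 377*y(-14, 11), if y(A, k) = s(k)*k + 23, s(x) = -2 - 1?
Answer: -3329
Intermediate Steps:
s(x) = -3
y(A, k) = 23 - 3*k (y(A, k) = -3*k + 23 = 23 - 3*k)
441 + 377*y(-14, 11) = 441 + 377*(23 - 3*11) = 441 + 377*(23 - 33) = 441 + 377*(-10) = 441 - 3770 = -3329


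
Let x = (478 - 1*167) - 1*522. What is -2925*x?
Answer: 617175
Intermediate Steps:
x = -211 (x = (478 - 167) - 522 = 311 - 522 = -211)
-2925*x = -2925*(-211) = 617175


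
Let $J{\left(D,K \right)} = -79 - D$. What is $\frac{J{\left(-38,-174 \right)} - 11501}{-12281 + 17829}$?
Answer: $- \frac{5771}{2774} \approx -2.0804$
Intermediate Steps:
$\frac{J{\left(-38,-174 \right)} - 11501}{-12281 + 17829} = \frac{\left(-79 - -38\right) - 11501}{-12281 + 17829} = \frac{\left(-79 + 38\right) - 11501}{5548} = \left(-41 - 11501\right) \frac{1}{5548} = \left(-11542\right) \frac{1}{5548} = - \frac{5771}{2774}$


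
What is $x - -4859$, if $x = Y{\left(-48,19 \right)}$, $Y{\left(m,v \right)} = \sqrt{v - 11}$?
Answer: $4859 + 2 \sqrt{2} \approx 4861.8$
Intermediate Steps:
$Y{\left(m,v \right)} = \sqrt{-11 + v}$
$x = 2 \sqrt{2}$ ($x = \sqrt{-11 + 19} = \sqrt{8} = 2 \sqrt{2} \approx 2.8284$)
$x - -4859 = 2 \sqrt{2} - -4859 = 2 \sqrt{2} + 4859 = 4859 + 2 \sqrt{2}$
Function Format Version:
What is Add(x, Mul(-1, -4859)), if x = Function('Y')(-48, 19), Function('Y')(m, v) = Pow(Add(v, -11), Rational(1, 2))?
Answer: Add(4859, Mul(2, Pow(2, Rational(1, 2)))) ≈ 4861.8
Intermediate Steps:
Function('Y')(m, v) = Pow(Add(-11, v), Rational(1, 2))
x = Mul(2, Pow(2, Rational(1, 2))) (x = Pow(Add(-11, 19), Rational(1, 2)) = Pow(8, Rational(1, 2)) = Mul(2, Pow(2, Rational(1, 2))) ≈ 2.8284)
Add(x, Mul(-1, -4859)) = Add(Mul(2, Pow(2, Rational(1, 2))), Mul(-1, -4859)) = Add(Mul(2, Pow(2, Rational(1, 2))), 4859) = Add(4859, Mul(2, Pow(2, Rational(1, 2))))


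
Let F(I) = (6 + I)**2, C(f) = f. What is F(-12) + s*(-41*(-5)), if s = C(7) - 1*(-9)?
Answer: 3316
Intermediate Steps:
s = 16 (s = 7 - 1*(-9) = 7 + 9 = 16)
F(-12) + s*(-41*(-5)) = (6 - 12)**2 + 16*(-41*(-5)) = (-6)**2 + 16*205 = 36 + 3280 = 3316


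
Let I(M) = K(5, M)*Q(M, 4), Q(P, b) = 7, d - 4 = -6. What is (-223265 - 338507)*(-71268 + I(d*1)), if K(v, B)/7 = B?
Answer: 40091420552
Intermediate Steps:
d = -2 (d = 4 - 6 = -2)
K(v, B) = 7*B
I(M) = 49*M (I(M) = (7*M)*7 = 49*M)
(-223265 - 338507)*(-71268 + I(d*1)) = (-223265 - 338507)*(-71268 + 49*(-2*1)) = -561772*(-71268 + 49*(-2)) = -561772*(-71268 - 98) = -561772*(-71366) = 40091420552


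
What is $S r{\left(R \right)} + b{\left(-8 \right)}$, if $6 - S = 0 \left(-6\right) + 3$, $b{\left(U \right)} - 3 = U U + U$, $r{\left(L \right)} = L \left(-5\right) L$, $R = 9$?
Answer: $-1156$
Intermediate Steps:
$r{\left(L \right)} = - 5 L^{2}$ ($r{\left(L \right)} = - 5 L L = - 5 L^{2}$)
$b{\left(U \right)} = 3 + U + U^{2}$ ($b{\left(U \right)} = 3 + \left(U U + U\right) = 3 + \left(U^{2} + U\right) = 3 + \left(U + U^{2}\right) = 3 + U + U^{2}$)
$S = 3$ ($S = 6 - \left(0 \left(-6\right) + 3\right) = 6 - \left(0 + 3\right) = 6 - 3 = 3$)
$S r{\left(R \right)} + b{\left(-8 \right)} = 3 \left(- 5 \cdot 9^{2}\right) + \left(3 - 8 + \left(-8\right)^{2}\right) = 3 \left(\left(-5\right) 81\right) + \left(3 - 8 + 64\right) = 3 \left(-405\right) + 59 = -1215 + 59 = -1156$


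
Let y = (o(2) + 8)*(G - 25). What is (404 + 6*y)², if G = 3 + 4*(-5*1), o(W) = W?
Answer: 4477456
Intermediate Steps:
G = -17 (G = 3 + 4*(-5) = 3 - 20 = -17)
y = -420 (y = (2 + 8)*(-17 - 25) = 10*(-42) = -420)
(404 + 6*y)² = (404 + 6*(-420))² = (404 - 2520)² = (-2116)² = 4477456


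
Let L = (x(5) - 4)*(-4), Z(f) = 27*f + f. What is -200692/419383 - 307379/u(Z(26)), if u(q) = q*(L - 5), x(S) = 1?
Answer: -129932253589/2137175768 ≈ -60.796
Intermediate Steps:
Z(f) = 28*f
L = 12 (L = (1 - 4)*(-4) = -3*(-4) = 12)
u(q) = 7*q (u(q) = q*(12 - 5) = q*7 = 7*q)
-200692/419383 - 307379/u(Z(26)) = -200692/419383 - 307379/(7*(28*26)) = -200692*1/419383 - 307379/(7*728) = -200692/419383 - 307379/5096 = -129932253589/2137175768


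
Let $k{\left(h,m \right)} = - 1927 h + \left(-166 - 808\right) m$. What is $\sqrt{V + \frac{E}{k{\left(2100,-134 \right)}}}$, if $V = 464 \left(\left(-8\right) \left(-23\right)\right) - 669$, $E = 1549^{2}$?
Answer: $\frac{\sqrt{324774816301312602}}{1958092} \approx 291.04$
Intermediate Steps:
$k{\left(h,m \right)} = - 1927 h - 974 m$
$E = 2399401$
$V = 84707$ ($V = 464 \cdot 184 - 669 = 85376 - 669 = 84707$)
$\sqrt{V + \frac{E}{k{\left(2100,-134 \right)}}} = \sqrt{84707 + \frac{2399401}{\left(-1927\right) 2100 - -130516}} = \sqrt{84707 + \frac{2399401}{-4046700 + 130516}} = \sqrt{84707 + \frac{2399401}{-3916184}} = \sqrt{84707 + 2399401 \left(- \frac{1}{3916184}\right)} = \sqrt{84707 - \frac{2399401}{3916184}} = \sqrt{\frac{331725798687}{3916184}} = \frac{\sqrt{324774816301312602}}{1958092}$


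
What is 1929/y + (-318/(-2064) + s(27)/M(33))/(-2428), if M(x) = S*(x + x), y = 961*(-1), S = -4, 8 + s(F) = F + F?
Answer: -53168143355/26487712416 ≈ -2.0073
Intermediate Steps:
s(F) = -8 + 2*F (s(F) = -8 + (F + F) = -8 + 2*F)
y = -961
M(x) = -8*x (M(x) = -4*(x + x) = -8*x)
1929/y + (-318/(-2064) + s(27)/M(33))/(-2428) = 1929/(-961) + (-318/(-2064) + (-8 + 2*27)/((-8*33)))/(-2428) = 1929*(-1/961) + (-318*(-1/2064) + (-8 + 54)/(-264))*(-1/2428) = -1929/961 + (53/344 + 46*(-1/264))*(-1/2428) = -1929/961 + (53/344 - 23/132)*(-1/2428) = -1929/961 - 229/11352*(-1/2428) = -1929/961 + 229/27562656 = -53168143355/26487712416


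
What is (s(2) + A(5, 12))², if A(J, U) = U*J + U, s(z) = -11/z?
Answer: 17689/4 ≈ 4422.3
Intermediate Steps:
A(J, U) = U + J*U (A(J, U) = J*U + U = U + J*U)
(s(2) + A(5, 12))² = (-11/2 + 12*(1 + 5))² = (-11*½ + 12*6)² = (-11/2 + 72)² = (133/2)² = 17689/4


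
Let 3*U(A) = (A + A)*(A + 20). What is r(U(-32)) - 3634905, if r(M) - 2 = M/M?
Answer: -3634902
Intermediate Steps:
U(A) = 2*A*(20 + A)/3 (U(A) = ((A + A)*(A + 20))/3 = ((2*A)*(20 + A))/3 = (2*A*(20 + A))/3 = 2*A*(20 + A)/3)
r(M) = 3 (r(M) = 2 + M/M = 2 + 1 = 3)
r(U(-32)) - 3634905 = 3 - 3634905 = -3634902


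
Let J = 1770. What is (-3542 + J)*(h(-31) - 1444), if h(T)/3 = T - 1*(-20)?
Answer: 2617244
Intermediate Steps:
h(T) = 60 + 3*T (h(T) = 3*(T - 1*(-20)) = 3*(T + 20) = 3*(20 + T) = 60 + 3*T)
(-3542 + J)*(h(-31) - 1444) = (-3542 + 1770)*((60 + 3*(-31)) - 1444) = -1772*((60 - 93) - 1444) = -1772*(-33 - 1444) = -1772*(-1477) = 2617244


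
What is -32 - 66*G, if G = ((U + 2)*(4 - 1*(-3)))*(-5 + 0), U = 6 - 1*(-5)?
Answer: 29998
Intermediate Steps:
U = 11 (U = 6 + 5 = 11)
G = -455 (G = ((11 + 2)*(4 - 1*(-3)))*(-5 + 0) = (13*(4 + 3))*(-5) = (13*7)*(-5) = 91*(-5) = -455)
-32 - 66*G = -32 - 66*(-455) = -32 + 30030 = 29998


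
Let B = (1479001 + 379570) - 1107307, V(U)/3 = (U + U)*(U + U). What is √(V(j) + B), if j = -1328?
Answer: 4*√1369642 ≈ 4681.3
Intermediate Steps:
V(U) = 12*U² (V(U) = 3*((U + U)*(U + U)) = 3*((2*U)*(2*U)) = 3*(4*U²) = 12*U²)
B = 751264 (B = 1858571 - 1107307 = 751264)
√(V(j) + B) = √(12*(-1328)² + 751264) = √(12*1763584 + 751264) = √(21163008 + 751264) = √21914272 = 4*√1369642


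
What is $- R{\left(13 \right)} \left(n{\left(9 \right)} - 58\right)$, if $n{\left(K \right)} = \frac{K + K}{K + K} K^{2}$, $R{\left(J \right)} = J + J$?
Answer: $-598$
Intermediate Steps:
$R{\left(J \right)} = 2 J$
$n{\left(K \right)} = K^{2}$ ($n{\left(K \right)} = \frac{2 K}{2 K} K^{2} = 2 K \frac{1}{2 K} K^{2} = 1 K^{2} = K^{2}$)
$- R{\left(13 \right)} \left(n{\left(9 \right)} - 58\right) = - 2 \cdot 13 \left(9^{2} - 58\right) = - 26 \left(81 - 58\right) = - 26 \cdot 23 = \left(-1\right) 598 = -598$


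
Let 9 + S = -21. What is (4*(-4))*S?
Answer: 480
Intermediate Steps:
S = -30 (S = -9 - 21 = -30)
(4*(-4))*S = (4*(-4))*(-30) = -16*(-30) = 480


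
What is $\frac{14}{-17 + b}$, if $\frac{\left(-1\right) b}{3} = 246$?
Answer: $- \frac{14}{755} \approx -0.018543$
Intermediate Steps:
$b = -738$ ($b = \left(-3\right) 246 = -738$)
$\frac{14}{-17 + b} = \frac{14}{-17 - 738} = \frac{14}{-755} = 14 \left(- \frac{1}{755}\right) = - \frac{14}{755}$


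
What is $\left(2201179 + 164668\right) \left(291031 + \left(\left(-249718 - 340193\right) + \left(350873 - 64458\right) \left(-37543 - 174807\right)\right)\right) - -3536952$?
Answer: $-143892054547851158$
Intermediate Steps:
$\left(2201179 + 164668\right) \left(291031 + \left(\left(-249718 - 340193\right) + \left(350873 - 64458\right) \left(-37543 - 174807\right)\right)\right) - -3536952 = 2365847 \left(291031 + \left(-589911 + 286415 \left(-212350\right)\right)\right) + 3536952 = 2365847 \left(291031 - 60820815161\right) + 3536952 = 2365847 \left(-60820524130\right) + 3536952 = -143892054551388110 + 3536952 = -143892054547851158$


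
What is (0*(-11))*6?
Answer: 0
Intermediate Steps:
(0*(-11))*6 = 0*6 = 0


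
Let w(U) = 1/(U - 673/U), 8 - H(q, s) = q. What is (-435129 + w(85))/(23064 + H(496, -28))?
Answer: -2850965123/147917952 ≈ -19.274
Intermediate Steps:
H(q, s) = 8 - q
(-435129 + w(85))/(23064 + H(496, -28)) = (-435129 + 85/(-673 + 85²))/(23064 + (8 - 1*496)) = (-435129 + 85/(-673 + 7225))/(23064 + (8 - 496)) = (-435129 + 85/6552)/(23064 - 488) = (-435129 + 85*(1/6552))/22576 = (-435129 + 85/6552)*(1/22576) = -2850965123/6552*1/22576 = -2850965123/147917952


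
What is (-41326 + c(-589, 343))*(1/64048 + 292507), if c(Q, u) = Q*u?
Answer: -4559093940273961/64048 ≈ -7.1182e+10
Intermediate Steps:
(-41326 + c(-589, 343))*(1/64048 + 292507) = (-41326 - 589*343)*(1/64048 + 292507) = (-41326 - 202027)*(1/64048 + 292507) = -243353*18734488337/64048 = -4559093940273961/64048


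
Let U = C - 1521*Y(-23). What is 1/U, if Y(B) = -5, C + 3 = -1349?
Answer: 1/6253 ≈ 0.00015992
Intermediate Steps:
C = -1352 (C = -3 - 1349 = -1352)
U = 6253 (U = -1352 - 1521*(-5) = -1352 + 7605 = 6253)
1/U = 1/6253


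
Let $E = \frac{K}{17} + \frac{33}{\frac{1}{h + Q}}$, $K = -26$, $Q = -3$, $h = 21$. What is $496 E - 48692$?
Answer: $\frac{4167948}{17} \approx 2.4517 \cdot 10^{5}$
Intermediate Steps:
$E = \frac{10072}{17}$ ($E = - \frac{26}{17} + \frac{33}{\frac{1}{21 - 3}} = \left(-26\right) \frac{1}{17} + \frac{33}{\frac{1}{18}} = - \frac{26}{17} + 33 \frac{1}{\frac{1}{18}} = - \frac{26}{17} + 33 \cdot 18 = - \frac{26}{17} + 594 = \frac{10072}{17} \approx 592.47$)
$496 E - 48692 = 496 \cdot \frac{10072}{17} - 48692 = \frac{4995712}{17} - 48692 = \frac{4167948}{17}$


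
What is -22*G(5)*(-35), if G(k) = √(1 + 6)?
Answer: 770*√7 ≈ 2037.2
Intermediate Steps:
G(k) = √7
-22*G(5)*(-35) = -22*√7*(-35) = 770*√7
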